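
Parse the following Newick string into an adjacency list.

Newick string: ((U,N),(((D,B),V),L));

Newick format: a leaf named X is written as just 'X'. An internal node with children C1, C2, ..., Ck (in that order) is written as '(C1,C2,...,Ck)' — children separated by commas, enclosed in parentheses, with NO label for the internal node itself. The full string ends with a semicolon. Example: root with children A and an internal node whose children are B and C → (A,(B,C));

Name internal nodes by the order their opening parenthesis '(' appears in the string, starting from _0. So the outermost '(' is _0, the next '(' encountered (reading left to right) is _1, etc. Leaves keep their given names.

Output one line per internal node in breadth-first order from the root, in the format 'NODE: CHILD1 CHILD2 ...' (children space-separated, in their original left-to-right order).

Input: ((U,N),(((D,B),V),L));
Scanning left-to-right, naming '(' by encounter order:
  pos 0: '(' -> open internal node _0 (depth 1)
  pos 1: '(' -> open internal node _1 (depth 2)
  pos 5: ')' -> close internal node _1 (now at depth 1)
  pos 7: '(' -> open internal node _2 (depth 2)
  pos 8: '(' -> open internal node _3 (depth 3)
  pos 9: '(' -> open internal node _4 (depth 4)
  pos 13: ')' -> close internal node _4 (now at depth 3)
  pos 16: ')' -> close internal node _3 (now at depth 2)
  pos 19: ')' -> close internal node _2 (now at depth 1)
  pos 20: ')' -> close internal node _0 (now at depth 0)
Total internal nodes: 5
BFS adjacency from root:
  _0: _1 _2
  _1: U N
  _2: _3 L
  _3: _4 V
  _4: D B

Answer: _0: _1 _2
_1: U N
_2: _3 L
_3: _4 V
_4: D B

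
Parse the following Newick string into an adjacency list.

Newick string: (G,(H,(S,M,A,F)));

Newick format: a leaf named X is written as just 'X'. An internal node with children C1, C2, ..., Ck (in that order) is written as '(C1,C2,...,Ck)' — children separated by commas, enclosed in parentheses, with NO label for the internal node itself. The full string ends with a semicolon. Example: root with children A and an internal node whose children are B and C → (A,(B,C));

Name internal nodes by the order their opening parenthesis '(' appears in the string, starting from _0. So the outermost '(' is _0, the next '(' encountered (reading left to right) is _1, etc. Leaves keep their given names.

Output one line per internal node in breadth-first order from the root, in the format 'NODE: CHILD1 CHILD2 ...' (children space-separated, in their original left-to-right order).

Answer: _0: G _1
_1: H _2
_2: S M A F

Derivation:
Input: (G,(H,(S,M,A,F)));
Scanning left-to-right, naming '(' by encounter order:
  pos 0: '(' -> open internal node _0 (depth 1)
  pos 3: '(' -> open internal node _1 (depth 2)
  pos 6: '(' -> open internal node _2 (depth 3)
  pos 14: ')' -> close internal node _2 (now at depth 2)
  pos 15: ')' -> close internal node _1 (now at depth 1)
  pos 16: ')' -> close internal node _0 (now at depth 0)
Total internal nodes: 3
BFS adjacency from root:
  _0: G _1
  _1: H _2
  _2: S M A F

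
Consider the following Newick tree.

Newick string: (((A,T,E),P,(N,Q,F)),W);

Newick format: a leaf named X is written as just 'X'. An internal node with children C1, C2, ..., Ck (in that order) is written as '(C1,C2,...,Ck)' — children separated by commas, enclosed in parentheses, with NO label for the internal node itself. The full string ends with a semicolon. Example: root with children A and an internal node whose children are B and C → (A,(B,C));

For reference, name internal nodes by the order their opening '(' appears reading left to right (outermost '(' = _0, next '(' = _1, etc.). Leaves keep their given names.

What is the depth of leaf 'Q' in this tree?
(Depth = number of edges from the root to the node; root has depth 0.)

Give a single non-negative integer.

Answer: 3

Derivation:
Newick: (((A,T,E),P,(N,Q,F)),W);
Naming internals by '(' encounter order: outermost '(' = _0, next = _1, ...
Query node: Q
Path from root: _0 -> _1 -> _3 -> Q
Depth of Q: 3 (number of edges from root)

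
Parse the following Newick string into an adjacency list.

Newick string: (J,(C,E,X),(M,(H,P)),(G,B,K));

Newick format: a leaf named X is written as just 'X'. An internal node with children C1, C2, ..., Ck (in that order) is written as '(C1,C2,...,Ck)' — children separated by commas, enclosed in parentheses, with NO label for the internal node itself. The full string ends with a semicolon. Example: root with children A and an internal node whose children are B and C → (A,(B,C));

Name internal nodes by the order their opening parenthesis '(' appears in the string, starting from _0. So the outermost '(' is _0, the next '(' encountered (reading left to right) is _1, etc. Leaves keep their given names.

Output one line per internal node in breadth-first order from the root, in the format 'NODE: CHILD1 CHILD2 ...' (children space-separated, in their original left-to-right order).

Input: (J,(C,E,X),(M,(H,P)),(G,B,K));
Scanning left-to-right, naming '(' by encounter order:
  pos 0: '(' -> open internal node _0 (depth 1)
  pos 3: '(' -> open internal node _1 (depth 2)
  pos 9: ')' -> close internal node _1 (now at depth 1)
  pos 11: '(' -> open internal node _2 (depth 2)
  pos 14: '(' -> open internal node _3 (depth 3)
  pos 18: ')' -> close internal node _3 (now at depth 2)
  pos 19: ')' -> close internal node _2 (now at depth 1)
  pos 21: '(' -> open internal node _4 (depth 2)
  pos 27: ')' -> close internal node _4 (now at depth 1)
  pos 28: ')' -> close internal node _0 (now at depth 0)
Total internal nodes: 5
BFS adjacency from root:
  _0: J _1 _2 _4
  _1: C E X
  _2: M _3
  _4: G B K
  _3: H P

Answer: _0: J _1 _2 _4
_1: C E X
_2: M _3
_4: G B K
_3: H P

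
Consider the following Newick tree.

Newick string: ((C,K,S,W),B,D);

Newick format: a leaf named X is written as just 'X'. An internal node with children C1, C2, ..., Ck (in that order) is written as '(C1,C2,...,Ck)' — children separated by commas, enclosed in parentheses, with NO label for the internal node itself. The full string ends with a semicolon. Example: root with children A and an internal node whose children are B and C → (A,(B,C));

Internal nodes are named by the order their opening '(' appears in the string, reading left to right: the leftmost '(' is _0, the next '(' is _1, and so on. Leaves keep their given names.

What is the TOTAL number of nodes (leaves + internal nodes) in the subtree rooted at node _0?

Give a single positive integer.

Answer: 8

Derivation:
Newick: ((C,K,S,W),B,D);
Locate _0: it is the '(' at position 0 (the 1st '(' reading left to right).
Query: subtree rooted at _0
_0: subtree_size = 1 + 7
  _1: subtree_size = 1 + 4
    C: subtree_size = 1 + 0
    K: subtree_size = 1 + 0
    S: subtree_size = 1 + 0
    W: subtree_size = 1 + 0
  B: subtree_size = 1 + 0
  D: subtree_size = 1 + 0
Total subtree size of _0: 8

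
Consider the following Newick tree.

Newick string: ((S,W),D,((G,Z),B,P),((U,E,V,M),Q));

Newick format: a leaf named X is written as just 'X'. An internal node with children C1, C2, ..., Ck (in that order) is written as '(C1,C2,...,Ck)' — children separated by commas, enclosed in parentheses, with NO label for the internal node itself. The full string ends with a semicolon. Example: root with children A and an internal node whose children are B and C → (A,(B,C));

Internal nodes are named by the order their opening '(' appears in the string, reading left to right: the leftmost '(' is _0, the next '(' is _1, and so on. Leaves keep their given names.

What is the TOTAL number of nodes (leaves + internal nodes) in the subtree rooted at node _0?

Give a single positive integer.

Newick: ((S,W),D,((G,Z),B,P),((U,E,V,M),Q));
Locate _0: it is the '(' at position 0 (the 1st '(' reading left to right).
Query: subtree rooted at _0
_0: subtree_size = 1 + 17
  _1: subtree_size = 1 + 2
    S: subtree_size = 1 + 0
    W: subtree_size = 1 + 0
  D: subtree_size = 1 + 0
  _2: subtree_size = 1 + 5
    _3: subtree_size = 1 + 2
      G: subtree_size = 1 + 0
      Z: subtree_size = 1 + 0
    B: subtree_size = 1 + 0
    P: subtree_size = 1 + 0
  _4: subtree_size = 1 + 6
    _5: subtree_size = 1 + 4
      U: subtree_size = 1 + 0
      E: subtree_size = 1 + 0
      V: subtree_size = 1 + 0
      M: subtree_size = 1 + 0
    Q: subtree_size = 1 + 0
Total subtree size of _0: 18

Answer: 18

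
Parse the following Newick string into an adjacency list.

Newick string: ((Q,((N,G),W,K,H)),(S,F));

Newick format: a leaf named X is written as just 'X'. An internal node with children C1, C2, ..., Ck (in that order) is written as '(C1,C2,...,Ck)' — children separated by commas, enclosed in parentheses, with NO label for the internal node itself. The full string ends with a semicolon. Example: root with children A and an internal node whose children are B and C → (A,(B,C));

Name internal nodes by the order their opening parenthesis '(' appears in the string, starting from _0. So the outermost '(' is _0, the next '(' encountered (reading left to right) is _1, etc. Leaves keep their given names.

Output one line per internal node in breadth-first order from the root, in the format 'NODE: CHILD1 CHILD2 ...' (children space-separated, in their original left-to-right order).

Answer: _0: _1 _4
_1: Q _2
_4: S F
_2: _3 W K H
_3: N G

Derivation:
Input: ((Q,((N,G),W,K,H)),(S,F));
Scanning left-to-right, naming '(' by encounter order:
  pos 0: '(' -> open internal node _0 (depth 1)
  pos 1: '(' -> open internal node _1 (depth 2)
  pos 4: '(' -> open internal node _2 (depth 3)
  pos 5: '(' -> open internal node _3 (depth 4)
  pos 9: ')' -> close internal node _3 (now at depth 3)
  pos 16: ')' -> close internal node _2 (now at depth 2)
  pos 17: ')' -> close internal node _1 (now at depth 1)
  pos 19: '(' -> open internal node _4 (depth 2)
  pos 23: ')' -> close internal node _4 (now at depth 1)
  pos 24: ')' -> close internal node _0 (now at depth 0)
Total internal nodes: 5
BFS adjacency from root:
  _0: _1 _4
  _1: Q _2
  _4: S F
  _2: _3 W K H
  _3: N G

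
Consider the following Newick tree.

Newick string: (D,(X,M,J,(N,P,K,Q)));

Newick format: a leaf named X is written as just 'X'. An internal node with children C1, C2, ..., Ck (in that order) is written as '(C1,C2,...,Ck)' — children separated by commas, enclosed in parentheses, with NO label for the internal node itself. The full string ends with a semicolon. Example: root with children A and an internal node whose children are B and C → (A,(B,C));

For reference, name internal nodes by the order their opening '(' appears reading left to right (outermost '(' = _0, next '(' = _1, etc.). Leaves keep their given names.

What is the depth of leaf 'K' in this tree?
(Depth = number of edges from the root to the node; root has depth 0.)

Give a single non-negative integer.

Answer: 3

Derivation:
Newick: (D,(X,M,J,(N,P,K,Q)));
Naming internals by '(' encounter order: outermost '(' = _0, next = _1, ...
Query node: K
Path from root: _0 -> _1 -> _2 -> K
Depth of K: 3 (number of edges from root)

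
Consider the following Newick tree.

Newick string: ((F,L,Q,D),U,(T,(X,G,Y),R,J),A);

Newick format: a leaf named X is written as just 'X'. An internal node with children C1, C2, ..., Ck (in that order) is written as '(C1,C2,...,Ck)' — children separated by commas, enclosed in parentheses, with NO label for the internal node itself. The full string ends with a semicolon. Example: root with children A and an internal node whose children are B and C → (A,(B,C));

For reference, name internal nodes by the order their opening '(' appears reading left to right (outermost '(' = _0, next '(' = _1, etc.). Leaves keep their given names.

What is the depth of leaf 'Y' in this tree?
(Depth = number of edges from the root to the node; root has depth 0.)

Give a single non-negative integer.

Newick: ((F,L,Q,D),U,(T,(X,G,Y),R,J),A);
Naming internals by '(' encounter order: outermost '(' = _0, next = _1, ...
Query node: Y
Path from root: _0 -> _2 -> _3 -> Y
Depth of Y: 3 (number of edges from root)

Answer: 3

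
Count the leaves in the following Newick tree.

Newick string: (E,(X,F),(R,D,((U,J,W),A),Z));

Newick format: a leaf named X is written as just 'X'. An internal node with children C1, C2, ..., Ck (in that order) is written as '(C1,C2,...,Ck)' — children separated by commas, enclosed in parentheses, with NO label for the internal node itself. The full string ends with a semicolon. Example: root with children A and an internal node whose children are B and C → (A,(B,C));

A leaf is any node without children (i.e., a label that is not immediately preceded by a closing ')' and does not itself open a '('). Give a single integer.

Newick: (E,(X,F),(R,D,((U,J,W),A),Z));
Scan left-to-right; a leaf is any maximal label run not followed by '(':
  pos 1: leaf 'E' → count = 1
  pos 4: leaf 'X' → count = 2
  pos 6: leaf 'F' → count = 3
  pos 10: leaf 'R' → count = 4
  pos 12: leaf 'D' → count = 5
  pos 16: leaf 'U' → count = 6
  pos 18: leaf 'J' → count = 7
  pos 20: leaf 'W' → count = 8
  pos 23: leaf 'A' → count = 9
  pos 26: leaf 'Z' → count = 10
Total leaves: 10

Answer: 10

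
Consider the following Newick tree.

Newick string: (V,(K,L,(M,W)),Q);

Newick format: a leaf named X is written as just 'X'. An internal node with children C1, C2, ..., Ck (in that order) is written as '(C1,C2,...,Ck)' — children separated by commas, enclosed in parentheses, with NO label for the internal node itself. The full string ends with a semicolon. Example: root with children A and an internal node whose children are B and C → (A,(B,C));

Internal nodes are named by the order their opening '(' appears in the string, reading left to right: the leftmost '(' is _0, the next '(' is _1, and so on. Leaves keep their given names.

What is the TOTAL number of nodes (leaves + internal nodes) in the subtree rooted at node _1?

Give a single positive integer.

Answer: 6

Derivation:
Newick: (V,(K,L,(M,W)),Q);
Locate _1: it is the '(' at position 3 (the 2nd '(' reading left to right).
Query: subtree rooted at _1
_1: subtree_size = 1 + 5
  K: subtree_size = 1 + 0
  L: subtree_size = 1 + 0
  _2: subtree_size = 1 + 2
    M: subtree_size = 1 + 0
    W: subtree_size = 1 + 0
Total subtree size of _1: 6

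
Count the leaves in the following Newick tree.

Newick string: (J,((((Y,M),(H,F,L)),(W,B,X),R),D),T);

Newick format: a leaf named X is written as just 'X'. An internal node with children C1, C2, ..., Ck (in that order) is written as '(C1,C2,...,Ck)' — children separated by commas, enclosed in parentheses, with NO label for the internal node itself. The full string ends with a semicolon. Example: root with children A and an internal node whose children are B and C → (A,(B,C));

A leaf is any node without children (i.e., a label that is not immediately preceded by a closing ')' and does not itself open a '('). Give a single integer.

Newick: (J,((((Y,M),(H,F,L)),(W,B,X),R),D),T);
Scan left-to-right; a leaf is any maximal label run not followed by '(':
  pos 1: leaf 'J' → count = 1
  pos 7: leaf 'Y' → count = 2
  pos 9: leaf 'M' → count = 3
  pos 13: leaf 'H' → count = 4
  pos 15: leaf 'F' → count = 5
  pos 17: leaf 'L' → count = 6
  pos 22: leaf 'W' → count = 7
  pos 24: leaf 'B' → count = 8
  pos 26: leaf 'X' → count = 9
  pos 29: leaf 'R' → count = 10
  pos 32: leaf 'D' → count = 11
  pos 35: leaf 'T' → count = 12
Total leaves: 12

Answer: 12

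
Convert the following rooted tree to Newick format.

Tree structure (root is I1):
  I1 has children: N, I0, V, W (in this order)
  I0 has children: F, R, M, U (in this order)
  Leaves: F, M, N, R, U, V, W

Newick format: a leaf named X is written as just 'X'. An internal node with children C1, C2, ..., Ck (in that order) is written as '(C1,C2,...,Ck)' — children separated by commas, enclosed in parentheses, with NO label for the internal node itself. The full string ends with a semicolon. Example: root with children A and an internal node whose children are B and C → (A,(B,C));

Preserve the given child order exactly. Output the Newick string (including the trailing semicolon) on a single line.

Answer: (N,(F,R,M,U),V,W);

Derivation:
internal I1 with children ['N', 'I0', 'V', 'W']
  leaf 'N' → 'N'
  internal I0 with children ['F', 'R', 'M', 'U']
    leaf 'F' → 'F'
    leaf 'R' → 'R'
    leaf 'M' → 'M'
    leaf 'U' → 'U'
  → '(F,R,M,U)'
  leaf 'V' → 'V'
  leaf 'W' → 'W'
→ '(N,(F,R,M,U),V,W)'
Final: (N,(F,R,M,U),V,W);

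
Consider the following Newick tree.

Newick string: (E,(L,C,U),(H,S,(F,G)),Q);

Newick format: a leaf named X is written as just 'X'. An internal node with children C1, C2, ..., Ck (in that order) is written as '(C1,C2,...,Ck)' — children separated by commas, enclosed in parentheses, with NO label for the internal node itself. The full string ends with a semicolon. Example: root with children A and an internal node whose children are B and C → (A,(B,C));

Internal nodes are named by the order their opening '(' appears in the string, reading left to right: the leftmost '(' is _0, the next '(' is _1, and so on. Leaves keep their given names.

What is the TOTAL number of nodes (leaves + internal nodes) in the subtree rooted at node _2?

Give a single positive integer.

Answer: 6

Derivation:
Newick: (E,(L,C,U),(H,S,(F,G)),Q);
Locate _2: it is the '(' at position 11 (the 3rd '(' reading left to right).
Query: subtree rooted at _2
_2: subtree_size = 1 + 5
  H: subtree_size = 1 + 0
  S: subtree_size = 1 + 0
  _3: subtree_size = 1 + 2
    F: subtree_size = 1 + 0
    G: subtree_size = 1 + 0
Total subtree size of _2: 6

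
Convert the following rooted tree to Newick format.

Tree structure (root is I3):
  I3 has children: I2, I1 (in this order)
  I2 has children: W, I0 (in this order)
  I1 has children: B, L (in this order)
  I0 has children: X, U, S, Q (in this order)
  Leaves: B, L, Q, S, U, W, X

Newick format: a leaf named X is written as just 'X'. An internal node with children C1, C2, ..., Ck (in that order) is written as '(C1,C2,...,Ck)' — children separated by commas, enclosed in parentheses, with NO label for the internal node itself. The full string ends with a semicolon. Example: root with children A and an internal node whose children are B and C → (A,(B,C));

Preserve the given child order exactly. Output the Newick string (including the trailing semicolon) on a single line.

Answer: ((W,(X,U,S,Q)),(B,L));

Derivation:
internal I3 with children ['I2', 'I1']
  internal I2 with children ['W', 'I0']
    leaf 'W' → 'W'
    internal I0 with children ['X', 'U', 'S', 'Q']
      leaf 'X' → 'X'
      leaf 'U' → 'U'
      leaf 'S' → 'S'
      leaf 'Q' → 'Q'
    → '(X,U,S,Q)'
  → '(W,(X,U,S,Q))'
  internal I1 with children ['B', 'L']
    leaf 'B' → 'B'
    leaf 'L' → 'L'
  → '(B,L)'
→ '((W,(X,U,S,Q)),(B,L))'
Final: ((W,(X,U,S,Q)),(B,L));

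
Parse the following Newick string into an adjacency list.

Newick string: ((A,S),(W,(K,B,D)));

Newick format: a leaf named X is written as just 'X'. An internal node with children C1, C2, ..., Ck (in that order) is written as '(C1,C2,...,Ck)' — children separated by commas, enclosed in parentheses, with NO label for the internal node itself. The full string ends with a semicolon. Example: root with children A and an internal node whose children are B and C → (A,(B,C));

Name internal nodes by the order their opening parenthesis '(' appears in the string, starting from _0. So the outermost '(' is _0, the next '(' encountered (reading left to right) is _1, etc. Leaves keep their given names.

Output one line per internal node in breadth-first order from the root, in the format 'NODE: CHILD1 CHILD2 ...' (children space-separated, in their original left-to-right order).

Answer: _0: _1 _2
_1: A S
_2: W _3
_3: K B D

Derivation:
Input: ((A,S),(W,(K,B,D)));
Scanning left-to-right, naming '(' by encounter order:
  pos 0: '(' -> open internal node _0 (depth 1)
  pos 1: '(' -> open internal node _1 (depth 2)
  pos 5: ')' -> close internal node _1 (now at depth 1)
  pos 7: '(' -> open internal node _2 (depth 2)
  pos 10: '(' -> open internal node _3 (depth 3)
  pos 16: ')' -> close internal node _3 (now at depth 2)
  pos 17: ')' -> close internal node _2 (now at depth 1)
  pos 18: ')' -> close internal node _0 (now at depth 0)
Total internal nodes: 4
BFS adjacency from root:
  _0: _1 _2
  _1: A S
  _2: W _3
  _3: K B D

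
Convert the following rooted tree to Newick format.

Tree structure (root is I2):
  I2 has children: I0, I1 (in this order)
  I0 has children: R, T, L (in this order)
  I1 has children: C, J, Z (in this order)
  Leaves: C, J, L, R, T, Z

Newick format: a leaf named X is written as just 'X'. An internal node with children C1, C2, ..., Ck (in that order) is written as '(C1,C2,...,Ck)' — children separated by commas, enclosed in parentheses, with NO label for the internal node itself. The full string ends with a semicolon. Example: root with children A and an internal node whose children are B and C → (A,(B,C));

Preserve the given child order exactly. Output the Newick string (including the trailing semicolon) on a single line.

internal I2 with children ['I0', 'I1']
  internal I0 with children ['R', 'T', 'L']
    leaf 'R' → 'R'
    leaf 'T' → 'T'
    leaf 'L' → 'L'
  → '(R,T,L)'
  internal I1 with children ['C', 'J', 'Z']
    leaf 'C' → 'C'
    leaf 'J' → 'J'
    leaf 'Z' → 'Z'
  → '(C,J,Z)'
→ '((R,T,L),(C,J,Z))'
Final: ((R,T,L),(C,J,Z));

Answer: ((R,T,L),(C,J,Z));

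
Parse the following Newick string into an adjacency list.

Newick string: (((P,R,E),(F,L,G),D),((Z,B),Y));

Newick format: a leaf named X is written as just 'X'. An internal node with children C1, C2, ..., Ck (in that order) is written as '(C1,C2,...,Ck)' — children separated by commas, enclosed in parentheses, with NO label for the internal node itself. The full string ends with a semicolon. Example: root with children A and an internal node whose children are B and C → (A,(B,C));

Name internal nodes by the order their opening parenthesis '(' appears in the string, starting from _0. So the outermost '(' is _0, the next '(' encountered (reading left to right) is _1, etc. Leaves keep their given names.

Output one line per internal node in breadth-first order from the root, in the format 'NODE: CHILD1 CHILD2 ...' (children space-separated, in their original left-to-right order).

Answer: _0: _1 _4
_1: _2 _3 D
_4: _5 Y
_2: P R E
_3: F L G
_5: Z B

Derivation:
Input: (((P,R,E),(F,L,G),D),((Z,B),Y));
Scanning left-to-right, naming '(' by encounter order:
  pos 0: '(' -> open internal node _0 (depth 1)
  pos 1: '(' -> open internal node _1 (depth 2)
  pos 2: '(' -> open internal node _2 (depth 3)
  pos 8: ')' -> close internal node _2 (now at depth 2)
  pos 10: '(' -> open internal node _3 (depth 3)
  pos 16: ')' -> close internal node _3 (now at depth 2)
  pos 19: ')' -> close internal node _1 (now at depth 1)
  pos 21: '(' -> open internal node _4 (depth 2)
  pos 22: '(' -> open internal node _5 (depth 3)
  pos 26: ')' -> close internal node _5 (now at depth 2)
  pos 29: ')' -> close internal node _4 (now at depth 1)
  pos 30: ')' -> close internal node _0 (now at depth 0)
Total internal nodes: 6
BFS adjacency from root:
  _0: _1 _4
  _1: _2 _3 D
  _4: _5 Y
  _2: P R E
  _3: F L G
  _5: Z B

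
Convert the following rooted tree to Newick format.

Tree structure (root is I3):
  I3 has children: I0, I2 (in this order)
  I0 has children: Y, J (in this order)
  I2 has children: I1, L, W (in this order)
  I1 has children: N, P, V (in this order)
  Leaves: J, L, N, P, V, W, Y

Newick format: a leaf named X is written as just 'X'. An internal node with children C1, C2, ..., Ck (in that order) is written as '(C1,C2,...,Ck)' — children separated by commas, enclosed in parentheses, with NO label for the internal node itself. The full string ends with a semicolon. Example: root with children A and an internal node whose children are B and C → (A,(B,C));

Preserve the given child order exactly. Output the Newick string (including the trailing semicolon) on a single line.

internal I3 with children ['I0', 'I2']
  internal I0 with children ['Y', 'J']
    leaf 'Y' → 'Y'
    leaf 'J' → 'J'
  → '(Y,J)'
  internal I2 with children ['I1', 'L', 'W']
    internal I1 with children ['N', 'P', 'V']
      leaf 'N' → 'N'
      leaf 'P' → 'P'
      leaf 'V' → 'V'
    → '(N,P,V)'
    leaf 'L' → 'L'
    leaf 'W' → 'W'
  → '((N,P,V),L,W)'
→ '((Y,J),((N,P,V),L,W))'
Final: ((Y,J),((N,P,V),L,W));

Answer: ((Y,J),((N,P,V),L,W));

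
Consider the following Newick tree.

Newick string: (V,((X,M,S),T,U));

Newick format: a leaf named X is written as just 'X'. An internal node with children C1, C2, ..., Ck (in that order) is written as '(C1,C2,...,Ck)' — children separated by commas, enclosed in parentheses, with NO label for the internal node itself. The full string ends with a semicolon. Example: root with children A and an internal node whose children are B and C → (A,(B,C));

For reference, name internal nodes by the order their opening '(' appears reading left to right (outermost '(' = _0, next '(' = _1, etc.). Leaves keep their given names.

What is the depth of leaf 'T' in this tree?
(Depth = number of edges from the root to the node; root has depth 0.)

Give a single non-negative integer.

Newick: (V,((X,M,S),T,U));
Naming internals by '(' encounter order: outermost '(' = _0, next = _1, ...
Query node: T
Path from root: _0 -> _1 -> T
Depth of T: 2 (number of edges from root)

Answer: 2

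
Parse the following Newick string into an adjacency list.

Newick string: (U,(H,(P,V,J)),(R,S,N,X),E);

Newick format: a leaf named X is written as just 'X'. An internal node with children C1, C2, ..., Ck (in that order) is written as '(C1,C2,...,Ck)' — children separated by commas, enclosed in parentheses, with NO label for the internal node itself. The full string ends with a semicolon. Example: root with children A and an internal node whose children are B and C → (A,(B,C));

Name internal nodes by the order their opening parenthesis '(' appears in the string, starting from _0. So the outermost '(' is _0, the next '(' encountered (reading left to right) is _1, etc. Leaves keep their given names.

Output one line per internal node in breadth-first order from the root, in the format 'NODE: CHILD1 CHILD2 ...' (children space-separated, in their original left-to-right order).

Answer: _0: U _1 _3 E
_1: H _2
_3: R S N X
_2: P V J

Derivation:
Input: (U,(H,(P,V,J)),(R,S,N,X),E);
Scanning left-to-right, naming '(' by encounter order:
  pos 0: '(' -> open internal node _0 (depth 1)
  pos 3: '(' -> open internal node _1 (depth 2)
  pos 6: '(' -> open internal node _2 (depth 3)
  pos 12: ')' -> close internal node _2 (now at depth 2)
  pos 13: ')' -> close internal node _1 (now at depth 1)
  pos 15: '(' -> open internal node _3 (depth 2)
  pos 23: ')' -> close internal node _3 (now at depth 1)
  pos 26: ')' -> close internal node _0 (now at depth 0)
Total internal nodes: 4
BFS adjacency from root:
  _0: U _1 _3 E
  _1: H _2
  _3: R S N X
  _2: P V J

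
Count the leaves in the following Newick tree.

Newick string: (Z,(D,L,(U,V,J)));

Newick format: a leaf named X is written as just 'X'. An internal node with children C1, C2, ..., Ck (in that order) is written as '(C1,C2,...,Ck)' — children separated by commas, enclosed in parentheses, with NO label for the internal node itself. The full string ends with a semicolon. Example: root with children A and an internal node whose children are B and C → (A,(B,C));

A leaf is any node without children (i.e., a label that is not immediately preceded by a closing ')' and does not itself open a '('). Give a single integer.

Newick: (Z,(D,L,(U,V,J)));
Scan left-to-right; a leaf is any maximal label run not followed by '(':
  pos 1: leaf 'Z' → count = 1
  pos 4: leaf 'D' → count = 2
  pos 6: leaf 'L' → count = 3
  pos 9: leaf 'U' → count = 4
  pos 11: leaf 'V' → count = 5
  pos 13: leaf 'J' → count = 6
Total leaves: 6

Answer: 6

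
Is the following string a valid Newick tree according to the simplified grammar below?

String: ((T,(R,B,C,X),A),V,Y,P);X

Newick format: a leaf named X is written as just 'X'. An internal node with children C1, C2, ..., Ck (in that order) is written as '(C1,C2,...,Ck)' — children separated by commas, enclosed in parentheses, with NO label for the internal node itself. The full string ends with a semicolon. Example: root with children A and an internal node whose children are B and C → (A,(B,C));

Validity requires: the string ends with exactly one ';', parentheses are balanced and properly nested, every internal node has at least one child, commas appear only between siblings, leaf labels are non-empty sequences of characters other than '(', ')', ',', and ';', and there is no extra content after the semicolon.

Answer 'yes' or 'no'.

Answer: no

Derivation:
Input: ((T,(R,B,C,X),A),V,Y,P);X
Paren balance: 3 '(' vs 3 ')' OK
Ends with single ';': False
Full parse: FAILS (must end with ;)
Valid: False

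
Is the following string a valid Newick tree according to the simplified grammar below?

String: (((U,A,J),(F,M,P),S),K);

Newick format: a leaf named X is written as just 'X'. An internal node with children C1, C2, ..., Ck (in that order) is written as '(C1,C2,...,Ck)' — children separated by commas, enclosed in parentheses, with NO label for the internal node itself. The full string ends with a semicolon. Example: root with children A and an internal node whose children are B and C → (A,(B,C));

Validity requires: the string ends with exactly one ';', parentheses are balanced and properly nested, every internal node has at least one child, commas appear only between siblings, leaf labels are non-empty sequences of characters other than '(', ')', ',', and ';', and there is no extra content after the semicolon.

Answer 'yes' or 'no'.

Input: (((U,A,J),(F,M,P),S),K);
Paren balance: 4 '(' vs 4 ')' OK
Ends with single ';': True
Full parse: OK
Valid: True

Answer: yes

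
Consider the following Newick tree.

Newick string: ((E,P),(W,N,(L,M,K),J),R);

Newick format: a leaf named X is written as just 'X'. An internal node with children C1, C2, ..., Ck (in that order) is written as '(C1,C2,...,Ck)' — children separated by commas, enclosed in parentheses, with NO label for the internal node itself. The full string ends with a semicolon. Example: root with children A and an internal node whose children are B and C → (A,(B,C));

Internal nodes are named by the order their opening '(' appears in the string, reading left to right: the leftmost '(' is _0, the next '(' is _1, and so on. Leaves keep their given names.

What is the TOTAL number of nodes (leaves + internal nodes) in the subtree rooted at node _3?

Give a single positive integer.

Newick: ((E,P),(W,N,(L,M,K),J),R);
Locate _3: it is the '(' at position 12 (the 4th '(' reading left to right).
Query: subtree rooted at _3
_3: subtree_size = 1 + 3
  L: subtree_size = 1 + 0
  M: subtree_size = 1 + 0
  K: subtree_size = 1 + 0
Total subtree size of _3: 4

Answer: 4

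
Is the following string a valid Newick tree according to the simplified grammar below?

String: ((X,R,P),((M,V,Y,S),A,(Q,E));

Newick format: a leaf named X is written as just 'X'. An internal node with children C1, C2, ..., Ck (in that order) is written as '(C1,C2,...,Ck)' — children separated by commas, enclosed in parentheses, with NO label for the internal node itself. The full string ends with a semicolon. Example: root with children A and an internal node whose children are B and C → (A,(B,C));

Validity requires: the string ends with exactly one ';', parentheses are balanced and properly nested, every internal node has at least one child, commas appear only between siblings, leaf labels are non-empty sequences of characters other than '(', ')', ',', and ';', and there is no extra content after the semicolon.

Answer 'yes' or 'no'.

Answer: no

Derivation:
Input: ((X,R,P),((M,V,Y,S),A,(Q,E));
Paren balance: 5 '(' vs 4 ')' MISMATCH
Ends with single ';': True
Full parse: FAILS (expected , or ) at pos 28)
Valid: False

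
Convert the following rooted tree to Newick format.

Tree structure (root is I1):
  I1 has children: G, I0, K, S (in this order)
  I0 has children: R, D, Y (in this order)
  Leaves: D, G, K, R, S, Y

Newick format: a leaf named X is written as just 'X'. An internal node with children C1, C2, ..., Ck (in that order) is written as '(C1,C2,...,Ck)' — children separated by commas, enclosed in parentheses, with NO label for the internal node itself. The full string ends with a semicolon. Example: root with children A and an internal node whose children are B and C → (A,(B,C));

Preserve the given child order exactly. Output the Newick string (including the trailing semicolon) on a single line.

internal I1 with children ['G', 'I0', 'K', 'S']
  leaf 'G' → 'G'
  internal I0 with children ['R', 'D', 'Y']
    leaf 'R' → 'R'
    leaf 'D' → 'D'
    leaf 'Y' → 'Y'
  → '(R,D,Y)'
  leaf 'K' → 'K'
  leaf 'S' → 'S'
→ '(G,(R,D,Y),K,S)'
Final: (G,(R,D,Y),K,S);

Answer: (G,(R,D,Y),K,S);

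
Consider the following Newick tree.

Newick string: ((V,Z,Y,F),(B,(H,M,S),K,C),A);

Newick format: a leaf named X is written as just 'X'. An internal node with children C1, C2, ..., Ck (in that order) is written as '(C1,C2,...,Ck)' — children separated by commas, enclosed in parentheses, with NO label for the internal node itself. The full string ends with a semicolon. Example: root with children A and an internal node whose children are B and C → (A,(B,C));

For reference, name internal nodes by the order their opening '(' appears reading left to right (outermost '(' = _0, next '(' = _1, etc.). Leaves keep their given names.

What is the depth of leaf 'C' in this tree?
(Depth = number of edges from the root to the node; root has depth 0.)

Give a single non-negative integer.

Answer: 2

Derivation:
Newick: ((V,Z,Y,F),(B,(H,M,S),K,C),A);
Naming internals by '(' encounter order: outermost '(' = _0, next = _1, ...
Query node: C
Path from root: _0 -> _2 -> C
Depth of C: 2 (number of edges from root)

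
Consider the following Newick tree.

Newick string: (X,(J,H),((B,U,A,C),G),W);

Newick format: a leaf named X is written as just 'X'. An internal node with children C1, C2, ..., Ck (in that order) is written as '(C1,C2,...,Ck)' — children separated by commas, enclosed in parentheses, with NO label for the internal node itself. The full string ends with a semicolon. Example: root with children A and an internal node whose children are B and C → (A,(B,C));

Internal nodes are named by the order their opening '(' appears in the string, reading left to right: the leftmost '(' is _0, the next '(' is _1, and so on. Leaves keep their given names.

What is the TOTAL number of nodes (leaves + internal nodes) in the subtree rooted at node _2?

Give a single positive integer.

Answer: 7

Derivation:
Newick: (X,(J,H),((B,U,A,C),G),W);
Locate _2: it is the '(' at position 9 (the 3rd '(' reading left to right).
Query: subtree rooted at _2
_2: subtree_size = 1 + 6
  _3: subtree_size = 1 + 4
    B: subtree_size = 1 + 0
    U: subtree_size = 1 + 0
    A: subtree_size = 1 + 0
    C: subtree_size = 1 + 0
  G: subtree_size = 1 + 0
Total subtree size of _2: 7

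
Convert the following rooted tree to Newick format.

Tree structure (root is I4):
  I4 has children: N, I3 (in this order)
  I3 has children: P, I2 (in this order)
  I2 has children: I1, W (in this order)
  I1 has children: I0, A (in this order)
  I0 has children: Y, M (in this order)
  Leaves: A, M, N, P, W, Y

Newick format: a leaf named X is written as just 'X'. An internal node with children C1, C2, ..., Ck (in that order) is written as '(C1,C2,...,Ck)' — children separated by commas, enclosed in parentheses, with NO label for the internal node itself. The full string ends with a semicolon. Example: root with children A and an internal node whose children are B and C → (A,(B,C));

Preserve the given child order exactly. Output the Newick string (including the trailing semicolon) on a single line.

Answer: (N,(P,(((Y,M),A),W)));

Derivation:
internal I4 with children ['N', 'I3']
  leaf 'N' → 'N'
  internal I3 with children ['P', 'I2']
    leaf 'P' → 'P'
    internal I2 with children ['I1', 'W']
      internal I1 with children ['I0', 'A']
        internal I0 with children ['Y', 'M']
          leaf 'Y' → 'Y'
          leaf 'M' → 'M'
        → '(Y,M)'
        leaf 'A' → 'A'
      → '((Y,M),A)'
      leaf 'W' → 'W'
    → '(((Y,M),A),W)'
  → '(P,(((Y,M),A),W))'
→ '(N,(P,(((Y,M),A),W)))'
Final: (N,(P,(((Y,M),A),W)));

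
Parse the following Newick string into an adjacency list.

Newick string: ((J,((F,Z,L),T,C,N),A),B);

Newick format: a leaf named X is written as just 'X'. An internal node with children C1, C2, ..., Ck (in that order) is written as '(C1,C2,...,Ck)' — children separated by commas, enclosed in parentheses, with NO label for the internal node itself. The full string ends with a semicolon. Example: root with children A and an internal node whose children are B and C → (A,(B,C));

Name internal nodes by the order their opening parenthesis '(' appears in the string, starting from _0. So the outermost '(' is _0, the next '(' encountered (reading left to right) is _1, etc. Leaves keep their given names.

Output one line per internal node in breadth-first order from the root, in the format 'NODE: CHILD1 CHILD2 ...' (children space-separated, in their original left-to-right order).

Input: ((J,((F,Z,L),T,C,N),A),B);
Scanning left-to-right, naming '(' by encounter order:
  pos 0: '(' -> open internal node _0 (depth 1)
  pos 1: '(' -> open internal node _1 (depth 2)
  pos 4: '(' -> open internal node _2 (depth 3)
  pos 5: '(' -> open internal node _3 (depth 4)
  pos 11: ')' -> close internal node _3 (now at depth 3)
  pos 18: ')' -> close internal node _2 (now at depth 2)
  pos 21: ')' -> close internal node _1 (now at depth 1)
  pos 24: ')' -> close internal node _0 (now at depth 0)
Total internal nodes: 4
BFS adjacency from root:
  _0: _1 B
  _1: J _2 A
  _2: _3 T C N
  _3: F Z L

Answer: _0: _1 B
_1: J _2 A
_2: _3 T C N
_3: F Z L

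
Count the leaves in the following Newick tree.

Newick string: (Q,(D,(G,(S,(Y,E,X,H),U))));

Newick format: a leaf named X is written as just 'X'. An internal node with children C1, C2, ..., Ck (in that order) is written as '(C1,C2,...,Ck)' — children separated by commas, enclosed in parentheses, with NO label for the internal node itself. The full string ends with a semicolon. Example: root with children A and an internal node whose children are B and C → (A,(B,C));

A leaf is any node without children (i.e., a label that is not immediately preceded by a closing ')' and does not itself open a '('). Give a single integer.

Answer: 9

Derivation:
Newick: (Q,(D,(G,(S,(Y,E,X,H),U))));
Scan left-to-right; a leaf is any maximal label run not followed by '(':
  pos 1: leaf 'Q' → count = 1
  pos 4: leaf 'D' → count = 2
  pos 7: leaf 'G' → count = 3
  pos 10: leaf 'S' → count = 4
  pos 13: leaf 'Y' → count = 5
  pos 15: leaf 'E' → count = 6
  pos 17: leaf 'X' → count = 7
  pos 19: leaf 'H' → count = 8
  pos 22: leaf 'U' → count = 9
Total leaves: 9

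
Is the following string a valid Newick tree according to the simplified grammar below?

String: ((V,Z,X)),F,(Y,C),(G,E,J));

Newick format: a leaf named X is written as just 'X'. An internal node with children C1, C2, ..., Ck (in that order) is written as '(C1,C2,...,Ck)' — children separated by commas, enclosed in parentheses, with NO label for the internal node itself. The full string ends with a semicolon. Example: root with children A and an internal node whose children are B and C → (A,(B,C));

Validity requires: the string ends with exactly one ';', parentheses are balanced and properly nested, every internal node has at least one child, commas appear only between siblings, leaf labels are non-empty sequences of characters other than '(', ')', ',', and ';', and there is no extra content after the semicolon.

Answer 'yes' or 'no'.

Input: ((V,Z,X)),F,(Y,C),(G,E,J));
Paren balance: 4 '(' vs 5 ')' MISMATCH
Ends with single ';': True
Full parse: FAILS (extra content after tree at pos 9)
Valid: False

Answer: no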